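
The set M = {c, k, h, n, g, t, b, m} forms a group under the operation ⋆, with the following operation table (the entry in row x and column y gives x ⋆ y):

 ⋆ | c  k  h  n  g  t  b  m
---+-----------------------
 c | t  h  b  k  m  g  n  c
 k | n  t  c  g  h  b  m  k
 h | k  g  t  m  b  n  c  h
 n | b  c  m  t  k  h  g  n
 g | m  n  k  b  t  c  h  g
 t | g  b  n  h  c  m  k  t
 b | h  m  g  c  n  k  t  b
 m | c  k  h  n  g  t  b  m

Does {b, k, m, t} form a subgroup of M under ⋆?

{b, k, m, t} contains the identity m.
Checking products: every product of two elements of {b, k, m, t} (read from the table) lies in {b, k, m, t}, so the set is closed.
In a finite group, a nonempty closed subset is a subgroup. So {b, k, m, t} ≤ M.
(Structurally, M here is isomorphic to the quaternion group Q_8.)

Yes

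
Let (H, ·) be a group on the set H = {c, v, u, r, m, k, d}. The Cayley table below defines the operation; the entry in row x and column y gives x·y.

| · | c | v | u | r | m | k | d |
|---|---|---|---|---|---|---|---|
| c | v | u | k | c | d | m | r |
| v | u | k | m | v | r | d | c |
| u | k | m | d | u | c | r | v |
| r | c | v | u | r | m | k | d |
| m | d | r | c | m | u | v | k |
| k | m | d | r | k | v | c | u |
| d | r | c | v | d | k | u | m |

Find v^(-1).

m

First locate the identity: row r matches the header, so r is the identity.
Scan row v for r: v·m = r. Hence v^(-1) = m.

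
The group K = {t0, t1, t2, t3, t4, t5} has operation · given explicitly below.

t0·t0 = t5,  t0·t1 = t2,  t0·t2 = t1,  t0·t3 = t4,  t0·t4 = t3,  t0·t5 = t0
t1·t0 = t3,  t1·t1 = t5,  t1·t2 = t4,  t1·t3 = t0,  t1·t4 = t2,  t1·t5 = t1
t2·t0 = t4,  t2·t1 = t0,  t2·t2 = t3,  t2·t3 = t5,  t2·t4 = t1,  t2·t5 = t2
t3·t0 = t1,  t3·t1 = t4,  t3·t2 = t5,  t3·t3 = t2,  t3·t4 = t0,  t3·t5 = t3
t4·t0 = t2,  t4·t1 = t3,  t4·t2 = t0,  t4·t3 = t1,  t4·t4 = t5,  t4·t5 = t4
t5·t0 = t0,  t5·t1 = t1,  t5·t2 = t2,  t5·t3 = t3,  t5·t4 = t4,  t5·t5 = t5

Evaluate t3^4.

t3^1 = t3
t3^2 = t3·t3 = t2
t3^3 = t2·t3 = t5
t3^4 = t5·t3 = t3

t3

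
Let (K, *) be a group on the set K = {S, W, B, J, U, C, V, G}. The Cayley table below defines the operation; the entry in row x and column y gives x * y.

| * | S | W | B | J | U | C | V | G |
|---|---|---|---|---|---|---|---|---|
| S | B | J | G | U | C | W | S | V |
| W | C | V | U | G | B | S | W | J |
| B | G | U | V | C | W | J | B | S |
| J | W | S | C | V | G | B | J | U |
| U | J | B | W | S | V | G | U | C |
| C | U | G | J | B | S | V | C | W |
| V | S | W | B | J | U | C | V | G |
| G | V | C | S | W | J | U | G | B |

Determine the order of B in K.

2

The identity element is V (its row matches the header).
B^1 = B
B^2 = B * B = V
The first power of B equal to the identity is B^2, so ord(B) = 2.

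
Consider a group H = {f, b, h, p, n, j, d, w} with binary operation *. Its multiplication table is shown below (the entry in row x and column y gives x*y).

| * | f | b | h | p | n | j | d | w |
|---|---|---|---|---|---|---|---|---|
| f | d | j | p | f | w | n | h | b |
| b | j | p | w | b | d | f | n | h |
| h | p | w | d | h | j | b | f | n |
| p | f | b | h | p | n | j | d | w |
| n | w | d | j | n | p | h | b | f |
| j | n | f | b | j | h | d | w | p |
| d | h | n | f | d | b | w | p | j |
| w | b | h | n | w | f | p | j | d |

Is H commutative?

Check whether the table is symmetric across its main diagonal.
Every entry (row x, col y) equals the entry (row y, col x), so H is abelian.

Yes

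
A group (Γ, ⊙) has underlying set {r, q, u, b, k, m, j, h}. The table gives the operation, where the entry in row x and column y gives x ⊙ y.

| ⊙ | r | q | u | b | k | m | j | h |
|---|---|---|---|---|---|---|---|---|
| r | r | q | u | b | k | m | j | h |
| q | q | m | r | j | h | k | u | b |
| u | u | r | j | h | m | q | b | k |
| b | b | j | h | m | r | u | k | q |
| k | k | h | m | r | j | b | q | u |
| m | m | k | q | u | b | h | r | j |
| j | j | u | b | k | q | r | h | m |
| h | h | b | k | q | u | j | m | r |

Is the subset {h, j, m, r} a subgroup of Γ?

Yes

{h, j, m, r} contains the identity r.
Checking products: every product of two elements of {h, j, m, r} (read from the table) lies in {h, j, m, r}, so the set is closed.
In a finite group, a nonempty closed subset is a subgroup. So {h, j, m, r} ≤ Γ.
(Structurally, Γ here is isomorphic to the cyclic group Z_8.)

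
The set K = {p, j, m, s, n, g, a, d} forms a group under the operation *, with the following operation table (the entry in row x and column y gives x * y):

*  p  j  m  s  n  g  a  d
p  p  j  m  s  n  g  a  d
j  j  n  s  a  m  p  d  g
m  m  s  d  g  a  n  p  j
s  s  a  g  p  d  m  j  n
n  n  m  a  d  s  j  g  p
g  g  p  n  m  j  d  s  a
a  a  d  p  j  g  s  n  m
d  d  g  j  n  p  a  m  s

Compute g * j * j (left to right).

g * j = p
p * j = j
(Structurally, K here is isomorphic to the cyclic group Z_8.)

j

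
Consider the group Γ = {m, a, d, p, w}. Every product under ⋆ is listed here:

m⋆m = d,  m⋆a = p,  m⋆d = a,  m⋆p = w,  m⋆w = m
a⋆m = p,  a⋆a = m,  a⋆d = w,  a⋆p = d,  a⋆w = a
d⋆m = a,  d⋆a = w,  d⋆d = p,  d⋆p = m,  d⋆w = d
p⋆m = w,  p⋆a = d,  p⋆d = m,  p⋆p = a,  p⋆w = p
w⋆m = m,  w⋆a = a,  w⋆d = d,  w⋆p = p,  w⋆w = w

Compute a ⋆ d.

Read row a, column d: a ⋆ d = w.

w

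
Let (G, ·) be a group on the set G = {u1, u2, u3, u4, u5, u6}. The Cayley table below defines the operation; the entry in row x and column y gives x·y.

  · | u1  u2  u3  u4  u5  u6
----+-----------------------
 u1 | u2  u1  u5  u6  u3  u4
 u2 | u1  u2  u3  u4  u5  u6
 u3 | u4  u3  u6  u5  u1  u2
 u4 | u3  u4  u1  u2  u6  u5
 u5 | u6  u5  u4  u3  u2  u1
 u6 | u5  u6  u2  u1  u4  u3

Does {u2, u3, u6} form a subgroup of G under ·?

Yes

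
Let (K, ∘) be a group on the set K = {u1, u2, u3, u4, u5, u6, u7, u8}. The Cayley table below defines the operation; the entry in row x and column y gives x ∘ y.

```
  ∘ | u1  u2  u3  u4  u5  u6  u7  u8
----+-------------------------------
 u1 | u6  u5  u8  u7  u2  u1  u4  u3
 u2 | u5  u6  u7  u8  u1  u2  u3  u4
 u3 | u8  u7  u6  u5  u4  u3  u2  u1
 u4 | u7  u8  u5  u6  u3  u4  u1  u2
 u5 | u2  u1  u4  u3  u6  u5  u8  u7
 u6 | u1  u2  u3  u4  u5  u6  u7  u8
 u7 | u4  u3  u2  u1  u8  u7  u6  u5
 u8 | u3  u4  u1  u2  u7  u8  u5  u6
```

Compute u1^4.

u6

u1^1 = u1
u1^2 = u1 ∘ u1 = u6
u1^3 = u6 ∘ u1 = u1
u1^4 = u1 ∘ u1 = u6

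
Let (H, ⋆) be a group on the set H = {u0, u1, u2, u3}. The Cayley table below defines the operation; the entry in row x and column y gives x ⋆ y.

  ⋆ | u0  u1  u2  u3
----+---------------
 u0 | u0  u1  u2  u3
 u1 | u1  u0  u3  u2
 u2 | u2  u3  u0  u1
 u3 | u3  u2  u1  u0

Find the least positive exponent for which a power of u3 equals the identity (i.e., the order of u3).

2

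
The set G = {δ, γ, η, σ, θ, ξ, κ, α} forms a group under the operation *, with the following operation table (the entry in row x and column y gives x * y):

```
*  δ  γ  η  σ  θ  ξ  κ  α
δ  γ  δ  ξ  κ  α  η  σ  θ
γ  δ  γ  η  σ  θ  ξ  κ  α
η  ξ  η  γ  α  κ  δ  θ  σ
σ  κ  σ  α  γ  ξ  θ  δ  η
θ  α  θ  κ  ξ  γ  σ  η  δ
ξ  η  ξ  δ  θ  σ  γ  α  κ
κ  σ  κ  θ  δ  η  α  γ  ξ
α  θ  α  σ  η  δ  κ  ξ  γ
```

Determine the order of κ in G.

The identity element is γ (its row matches the header).
κ^1 = κ
κ^2 = κ * κ = γ
The first power of κ equal to the identity is κ^2, so ord(κ) = 2.

2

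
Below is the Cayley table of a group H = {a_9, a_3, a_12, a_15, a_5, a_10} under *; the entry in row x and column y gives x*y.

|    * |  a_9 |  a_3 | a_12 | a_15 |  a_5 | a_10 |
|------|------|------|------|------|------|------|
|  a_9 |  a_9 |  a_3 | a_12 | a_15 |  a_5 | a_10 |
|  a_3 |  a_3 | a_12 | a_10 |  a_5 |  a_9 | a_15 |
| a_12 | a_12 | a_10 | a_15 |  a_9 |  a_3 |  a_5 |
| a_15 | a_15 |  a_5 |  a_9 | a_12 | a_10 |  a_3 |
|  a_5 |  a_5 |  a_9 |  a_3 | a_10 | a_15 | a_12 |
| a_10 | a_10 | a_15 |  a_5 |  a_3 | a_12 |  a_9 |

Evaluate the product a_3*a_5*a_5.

a_5

a_3*a_5 = a_9
a_9*a_5 = a_5
(Structurally, H here is isomorphic to the cyclic group Z_6.)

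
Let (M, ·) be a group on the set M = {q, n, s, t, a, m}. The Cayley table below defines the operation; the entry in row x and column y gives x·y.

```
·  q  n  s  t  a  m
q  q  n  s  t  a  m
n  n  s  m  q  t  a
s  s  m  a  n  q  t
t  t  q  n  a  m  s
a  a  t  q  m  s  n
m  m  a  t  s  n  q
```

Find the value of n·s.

Read row n, column s: n·s = m.

m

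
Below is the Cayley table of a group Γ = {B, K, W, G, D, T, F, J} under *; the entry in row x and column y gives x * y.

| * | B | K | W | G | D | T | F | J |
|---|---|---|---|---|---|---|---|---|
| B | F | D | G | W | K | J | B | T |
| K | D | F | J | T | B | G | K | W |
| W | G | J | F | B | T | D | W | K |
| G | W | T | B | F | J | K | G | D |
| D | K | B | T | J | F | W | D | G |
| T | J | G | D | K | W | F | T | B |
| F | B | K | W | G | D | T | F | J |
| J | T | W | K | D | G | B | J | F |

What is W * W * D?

D

W * W = F
F * D = D
(Structurally, Γ here is isomorphic to the elementary abelian group (Z_2)^3.)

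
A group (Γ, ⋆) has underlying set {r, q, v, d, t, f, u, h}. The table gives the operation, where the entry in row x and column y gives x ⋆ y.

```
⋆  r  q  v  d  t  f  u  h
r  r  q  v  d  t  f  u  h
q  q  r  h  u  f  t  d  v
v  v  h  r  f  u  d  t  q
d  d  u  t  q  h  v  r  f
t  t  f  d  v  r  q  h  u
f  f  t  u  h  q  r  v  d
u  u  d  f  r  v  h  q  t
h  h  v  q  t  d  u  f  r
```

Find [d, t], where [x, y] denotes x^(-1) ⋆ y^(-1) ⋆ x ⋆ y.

q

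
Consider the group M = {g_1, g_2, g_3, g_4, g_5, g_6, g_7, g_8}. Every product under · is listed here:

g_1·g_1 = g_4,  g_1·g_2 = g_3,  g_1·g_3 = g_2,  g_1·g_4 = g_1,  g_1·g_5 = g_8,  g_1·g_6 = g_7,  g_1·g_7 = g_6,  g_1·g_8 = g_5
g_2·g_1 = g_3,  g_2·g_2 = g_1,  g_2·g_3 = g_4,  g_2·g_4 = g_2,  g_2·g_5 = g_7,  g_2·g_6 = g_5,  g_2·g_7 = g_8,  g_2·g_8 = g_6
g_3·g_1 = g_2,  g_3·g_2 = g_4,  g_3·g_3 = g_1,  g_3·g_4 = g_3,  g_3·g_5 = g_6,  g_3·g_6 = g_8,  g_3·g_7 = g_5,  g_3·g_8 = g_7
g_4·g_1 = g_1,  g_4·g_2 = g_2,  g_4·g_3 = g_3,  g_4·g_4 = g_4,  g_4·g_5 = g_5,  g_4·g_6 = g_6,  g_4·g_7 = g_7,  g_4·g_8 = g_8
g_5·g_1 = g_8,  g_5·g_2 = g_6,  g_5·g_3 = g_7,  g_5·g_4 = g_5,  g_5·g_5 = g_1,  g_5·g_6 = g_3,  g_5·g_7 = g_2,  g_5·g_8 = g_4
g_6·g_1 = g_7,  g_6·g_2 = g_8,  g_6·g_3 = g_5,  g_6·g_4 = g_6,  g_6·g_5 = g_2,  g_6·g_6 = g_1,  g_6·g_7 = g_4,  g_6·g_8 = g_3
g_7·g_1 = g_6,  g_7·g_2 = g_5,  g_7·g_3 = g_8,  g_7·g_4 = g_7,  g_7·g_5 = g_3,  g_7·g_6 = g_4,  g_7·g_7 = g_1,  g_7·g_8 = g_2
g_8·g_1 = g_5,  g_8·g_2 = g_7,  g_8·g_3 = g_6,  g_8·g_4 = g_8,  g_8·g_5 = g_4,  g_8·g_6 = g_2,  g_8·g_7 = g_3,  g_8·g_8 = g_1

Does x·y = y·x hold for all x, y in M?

No

g_5·g_3 = g_7 but g_3·g_5 = g_6.
Since g_5 and g_3 do not commute, M is not abelian.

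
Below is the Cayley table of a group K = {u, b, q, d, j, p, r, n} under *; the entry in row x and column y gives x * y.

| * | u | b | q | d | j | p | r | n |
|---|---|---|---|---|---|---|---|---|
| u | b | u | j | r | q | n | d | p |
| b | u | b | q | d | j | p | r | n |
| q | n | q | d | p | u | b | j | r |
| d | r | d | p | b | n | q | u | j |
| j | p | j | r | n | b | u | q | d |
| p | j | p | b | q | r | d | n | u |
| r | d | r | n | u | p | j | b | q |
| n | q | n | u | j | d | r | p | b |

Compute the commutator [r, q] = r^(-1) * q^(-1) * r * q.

Identity is b; from the table r^(-1) = r and q^(-1) = p.
r * p = j
j * r = q
q * q = d
(Structurally, K here is isomorphic to the dihedral group D_4.)

d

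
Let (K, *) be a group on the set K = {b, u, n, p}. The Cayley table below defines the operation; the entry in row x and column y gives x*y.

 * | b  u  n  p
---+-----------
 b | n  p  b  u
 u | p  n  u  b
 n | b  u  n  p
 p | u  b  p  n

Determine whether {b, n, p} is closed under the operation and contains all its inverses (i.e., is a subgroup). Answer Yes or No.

No

p*b = u, which is not in {b, n, p}.
The subset is not closed under *, so it is not a subgroup.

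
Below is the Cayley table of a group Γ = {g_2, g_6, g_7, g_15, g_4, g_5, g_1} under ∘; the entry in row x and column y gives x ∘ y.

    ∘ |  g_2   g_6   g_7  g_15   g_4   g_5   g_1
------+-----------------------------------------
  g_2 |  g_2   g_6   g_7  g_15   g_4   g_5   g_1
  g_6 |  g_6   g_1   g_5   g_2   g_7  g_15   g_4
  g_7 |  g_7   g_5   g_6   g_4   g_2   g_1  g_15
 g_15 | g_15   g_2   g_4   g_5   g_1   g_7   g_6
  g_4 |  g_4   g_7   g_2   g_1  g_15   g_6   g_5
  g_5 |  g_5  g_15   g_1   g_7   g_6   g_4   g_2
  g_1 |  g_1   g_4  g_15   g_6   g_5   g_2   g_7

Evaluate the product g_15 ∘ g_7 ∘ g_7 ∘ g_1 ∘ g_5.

g_2

g_15 ∘ g_7 = g_4
g_4 ∘ g_7 = g_2
g_2 ∘ g_1 = g_1
g_1 ∘ g_5 = g_2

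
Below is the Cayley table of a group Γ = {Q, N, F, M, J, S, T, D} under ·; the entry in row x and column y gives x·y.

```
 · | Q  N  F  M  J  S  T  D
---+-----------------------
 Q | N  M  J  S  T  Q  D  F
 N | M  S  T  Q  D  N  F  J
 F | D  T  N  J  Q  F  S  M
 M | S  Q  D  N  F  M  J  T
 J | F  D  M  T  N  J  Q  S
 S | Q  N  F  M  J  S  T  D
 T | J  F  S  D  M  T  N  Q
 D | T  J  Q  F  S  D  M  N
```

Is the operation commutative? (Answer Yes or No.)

T·Q = J but Q·T = D.
Since T and Q do not commute, Γ is not abelian.

No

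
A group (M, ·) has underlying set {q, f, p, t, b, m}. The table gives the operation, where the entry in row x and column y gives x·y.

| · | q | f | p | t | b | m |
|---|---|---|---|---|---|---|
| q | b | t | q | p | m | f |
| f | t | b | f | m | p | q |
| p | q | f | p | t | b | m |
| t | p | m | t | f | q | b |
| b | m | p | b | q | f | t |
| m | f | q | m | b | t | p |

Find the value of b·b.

Read row b, column b: b·b = f.

f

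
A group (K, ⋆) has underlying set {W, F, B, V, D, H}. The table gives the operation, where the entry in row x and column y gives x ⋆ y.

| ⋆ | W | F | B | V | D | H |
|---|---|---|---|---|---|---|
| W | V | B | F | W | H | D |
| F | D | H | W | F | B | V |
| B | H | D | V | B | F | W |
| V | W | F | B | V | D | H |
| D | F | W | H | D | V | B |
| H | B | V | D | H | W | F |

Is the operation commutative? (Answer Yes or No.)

No

F ⋆ W = D but W ⋆ F = B.
Since F and W do not commute, K is not abelian.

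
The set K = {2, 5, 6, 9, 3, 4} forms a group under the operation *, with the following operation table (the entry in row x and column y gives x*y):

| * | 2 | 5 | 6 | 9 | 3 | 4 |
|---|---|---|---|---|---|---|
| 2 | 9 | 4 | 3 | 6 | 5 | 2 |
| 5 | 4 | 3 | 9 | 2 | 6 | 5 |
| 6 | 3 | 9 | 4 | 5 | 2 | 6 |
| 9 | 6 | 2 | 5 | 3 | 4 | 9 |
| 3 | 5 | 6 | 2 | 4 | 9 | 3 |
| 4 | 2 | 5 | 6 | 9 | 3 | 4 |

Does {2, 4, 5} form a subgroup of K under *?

5*5 = 3, which is not in {2, 4, 5}.
The subset is not closed under *, so it is not a subgroup.

No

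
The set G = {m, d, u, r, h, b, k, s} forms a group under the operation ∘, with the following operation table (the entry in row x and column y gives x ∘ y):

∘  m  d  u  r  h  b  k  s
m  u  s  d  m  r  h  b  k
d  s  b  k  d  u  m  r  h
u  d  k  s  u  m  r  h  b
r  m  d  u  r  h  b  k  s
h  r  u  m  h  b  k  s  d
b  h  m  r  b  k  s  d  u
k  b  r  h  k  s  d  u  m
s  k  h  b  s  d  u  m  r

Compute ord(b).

The identity element is r (its row matches the header).
b^1 = b
b^2 = b ∘ b = s
b^3 = s ∘ b = u
b^4 = u ∘ b = r
The first power of b equal to the identity is b^4, so ord(b) = 4.

4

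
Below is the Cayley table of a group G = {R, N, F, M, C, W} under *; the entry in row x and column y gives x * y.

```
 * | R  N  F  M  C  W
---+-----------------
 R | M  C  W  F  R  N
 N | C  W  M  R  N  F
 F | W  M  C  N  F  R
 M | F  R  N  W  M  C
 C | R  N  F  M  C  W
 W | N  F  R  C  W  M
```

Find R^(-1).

First locate the identity: row C matches the header, so C is the identity.
Scan row R for C: R * N = C. Hence R^(-1) = N.

N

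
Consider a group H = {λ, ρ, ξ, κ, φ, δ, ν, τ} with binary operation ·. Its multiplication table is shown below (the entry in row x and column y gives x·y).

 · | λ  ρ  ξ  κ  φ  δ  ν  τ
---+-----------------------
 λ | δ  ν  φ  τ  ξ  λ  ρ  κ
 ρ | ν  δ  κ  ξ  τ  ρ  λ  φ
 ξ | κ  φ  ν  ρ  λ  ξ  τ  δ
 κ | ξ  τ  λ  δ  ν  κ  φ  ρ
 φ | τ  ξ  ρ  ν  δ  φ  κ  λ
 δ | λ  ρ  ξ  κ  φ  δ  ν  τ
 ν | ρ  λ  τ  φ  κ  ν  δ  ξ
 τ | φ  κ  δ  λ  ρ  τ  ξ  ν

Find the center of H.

An element z is central iff its row equals its column in the table.
For ρ: ρ·ξ = κ ≠ φ = ξ·ρ, so ρ ∉ Z.
Checking each element this way leaves Z(H) = {δ, ν}.

{δ, ν}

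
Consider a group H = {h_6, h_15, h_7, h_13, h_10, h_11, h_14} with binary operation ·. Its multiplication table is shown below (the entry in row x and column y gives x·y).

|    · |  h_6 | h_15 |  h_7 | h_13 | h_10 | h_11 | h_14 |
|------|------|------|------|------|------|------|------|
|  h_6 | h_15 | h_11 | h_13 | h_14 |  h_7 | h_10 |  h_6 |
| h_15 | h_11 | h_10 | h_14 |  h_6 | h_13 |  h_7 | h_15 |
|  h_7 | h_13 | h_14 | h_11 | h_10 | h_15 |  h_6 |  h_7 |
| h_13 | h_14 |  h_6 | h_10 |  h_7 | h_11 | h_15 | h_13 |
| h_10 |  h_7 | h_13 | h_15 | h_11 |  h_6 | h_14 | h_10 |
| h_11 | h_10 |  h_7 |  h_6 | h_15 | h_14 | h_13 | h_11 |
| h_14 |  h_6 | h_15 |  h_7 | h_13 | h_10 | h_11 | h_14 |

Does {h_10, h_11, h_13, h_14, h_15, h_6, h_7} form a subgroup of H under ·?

{h_10, h_11, h_13, h_14, h_15, h_6, h_7} contains the identity h_14.
Checking products: every product of two elements of {h_10, h_11, h_13, h_14, h_15, h_6, h_7} (read from the table) lies in {h_10, h_11, h_13, h_14, h_15, h_6, h_7}, so the set is closed.
In a finite group, a nonempty closed subset is a subgroup. So {h_10, h_11, h_13, h_14, h_15, h_6, h_7} ≤ H.

Yes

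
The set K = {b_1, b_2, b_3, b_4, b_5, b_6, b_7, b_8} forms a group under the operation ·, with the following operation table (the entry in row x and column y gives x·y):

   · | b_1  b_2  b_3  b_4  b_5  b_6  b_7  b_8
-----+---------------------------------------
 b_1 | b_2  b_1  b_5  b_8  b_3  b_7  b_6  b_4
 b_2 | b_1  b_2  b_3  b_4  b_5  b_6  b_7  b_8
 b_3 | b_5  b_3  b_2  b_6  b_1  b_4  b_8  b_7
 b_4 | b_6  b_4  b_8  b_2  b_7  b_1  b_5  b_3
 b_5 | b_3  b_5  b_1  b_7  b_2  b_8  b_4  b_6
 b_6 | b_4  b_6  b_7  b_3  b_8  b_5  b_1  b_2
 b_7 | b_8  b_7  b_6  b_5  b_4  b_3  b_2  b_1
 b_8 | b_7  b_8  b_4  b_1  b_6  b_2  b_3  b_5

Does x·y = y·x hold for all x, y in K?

No

b_8·b_4 = b_1 but b_4·b_8 = b_3.
Since b_8 and b_4 do not commute, K is not abelian.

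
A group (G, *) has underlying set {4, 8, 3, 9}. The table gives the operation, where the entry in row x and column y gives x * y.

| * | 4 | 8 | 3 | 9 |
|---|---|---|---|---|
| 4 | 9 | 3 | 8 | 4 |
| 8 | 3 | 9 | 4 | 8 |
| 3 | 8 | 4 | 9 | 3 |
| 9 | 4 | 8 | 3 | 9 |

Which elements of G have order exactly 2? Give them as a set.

Identity is 9. Compute the order of each non-identity element by repeated multiplication:
  4: 4 → 9  (order 2)
  8: 8 → 9  (order 2)
  3: 3 → 9  (order 2)
Elements of order 2: {3, 4, 8}.

{3, 4, 8}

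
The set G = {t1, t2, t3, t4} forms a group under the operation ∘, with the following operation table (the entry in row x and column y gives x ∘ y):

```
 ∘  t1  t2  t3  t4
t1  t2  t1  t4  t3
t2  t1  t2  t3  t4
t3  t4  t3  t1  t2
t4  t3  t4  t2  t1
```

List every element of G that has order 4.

{t3, t4}

Identity is t2. Compute the order of each non-identity element by repeated multiplication:
  t1: t1 → t2  (order 2)
  t3: t3 → t1 → t4 → t2  (order 4)
  t4: t4 → t1 → t3 → t2  (order 4)
Elements of order 4: {t3, t4}.
(Structurally, G here is isomorphic to the cyclic group Z_4.)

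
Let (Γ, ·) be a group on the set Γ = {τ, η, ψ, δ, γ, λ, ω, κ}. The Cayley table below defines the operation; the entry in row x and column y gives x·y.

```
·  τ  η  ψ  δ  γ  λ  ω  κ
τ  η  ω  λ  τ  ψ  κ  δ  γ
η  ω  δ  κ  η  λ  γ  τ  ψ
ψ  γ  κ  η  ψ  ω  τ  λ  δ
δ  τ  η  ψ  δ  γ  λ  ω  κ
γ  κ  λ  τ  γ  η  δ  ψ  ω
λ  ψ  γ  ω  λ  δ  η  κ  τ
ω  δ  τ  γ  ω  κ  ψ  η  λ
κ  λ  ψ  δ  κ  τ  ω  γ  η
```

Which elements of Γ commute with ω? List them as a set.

Compare row ω with column ω entry by entry.
η·ω = τ = ω·η, so η commutes with ω.
ψ·ω = λ but ω·ψ = γ, so ψ does not.
Collecting the elements that commute with ω: C(ω) = {δ, η, τ, ω}.

{δ, η, τ, ω}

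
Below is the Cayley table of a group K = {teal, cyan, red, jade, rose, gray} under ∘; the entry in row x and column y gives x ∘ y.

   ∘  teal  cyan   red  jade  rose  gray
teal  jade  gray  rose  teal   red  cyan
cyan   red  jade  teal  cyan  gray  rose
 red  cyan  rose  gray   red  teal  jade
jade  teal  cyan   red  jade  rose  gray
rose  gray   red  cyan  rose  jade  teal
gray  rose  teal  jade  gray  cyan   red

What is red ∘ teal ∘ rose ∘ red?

red ∘ teal = cyan
cyan ∘ rose = gray
gray ∘ red = jade

jade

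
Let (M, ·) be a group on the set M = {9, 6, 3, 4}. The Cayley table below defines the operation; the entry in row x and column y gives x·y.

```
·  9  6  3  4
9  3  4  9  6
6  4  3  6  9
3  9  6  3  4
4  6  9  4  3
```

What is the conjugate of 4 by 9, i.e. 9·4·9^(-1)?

The identity is 3. In row 9, the entry 3 sits in column 9, so 9^(-1) = 9.
9·4 = 6
6·9 = 4

4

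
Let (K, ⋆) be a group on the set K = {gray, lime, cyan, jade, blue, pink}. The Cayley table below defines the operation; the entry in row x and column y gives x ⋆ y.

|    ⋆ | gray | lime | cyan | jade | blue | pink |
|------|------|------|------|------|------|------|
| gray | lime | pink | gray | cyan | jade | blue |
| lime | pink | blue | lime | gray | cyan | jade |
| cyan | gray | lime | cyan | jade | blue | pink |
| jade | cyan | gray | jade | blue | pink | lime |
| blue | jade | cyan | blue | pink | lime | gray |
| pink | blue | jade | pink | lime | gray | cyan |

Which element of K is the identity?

cyan

The identity e satisfies e ⋆ x = x for all x, so its row in the table reproduces the column headers.
Row cyan reads: gray, lime, cyan, jade, blue, pink — exactly the header order. So cyan is the identity.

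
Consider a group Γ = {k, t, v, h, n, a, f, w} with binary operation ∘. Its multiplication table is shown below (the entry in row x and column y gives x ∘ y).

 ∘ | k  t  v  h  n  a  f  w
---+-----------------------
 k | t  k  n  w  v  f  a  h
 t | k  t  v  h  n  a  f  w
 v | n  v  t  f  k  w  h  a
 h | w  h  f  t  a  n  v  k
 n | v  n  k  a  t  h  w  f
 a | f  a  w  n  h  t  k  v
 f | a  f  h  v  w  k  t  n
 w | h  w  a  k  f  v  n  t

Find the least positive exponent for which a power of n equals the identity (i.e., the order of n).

2

The identity element is t (its row matches the header).
n^1 = n
n^2 = n ∘ n = t
The first power of n equal to the identity is n^2, so ord(n) = 2.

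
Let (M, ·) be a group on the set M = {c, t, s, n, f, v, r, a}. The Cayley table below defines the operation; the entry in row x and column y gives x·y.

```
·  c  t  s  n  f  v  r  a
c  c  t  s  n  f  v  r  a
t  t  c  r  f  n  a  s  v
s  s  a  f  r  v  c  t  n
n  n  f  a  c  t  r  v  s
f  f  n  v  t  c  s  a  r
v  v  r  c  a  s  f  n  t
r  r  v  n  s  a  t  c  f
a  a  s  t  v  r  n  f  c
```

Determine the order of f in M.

The identity element is c (its row matches the header).
f^1 = f
f^2 = f·f = c
The first power of f equal to the identity is f^2, so ord(f) = 2.

2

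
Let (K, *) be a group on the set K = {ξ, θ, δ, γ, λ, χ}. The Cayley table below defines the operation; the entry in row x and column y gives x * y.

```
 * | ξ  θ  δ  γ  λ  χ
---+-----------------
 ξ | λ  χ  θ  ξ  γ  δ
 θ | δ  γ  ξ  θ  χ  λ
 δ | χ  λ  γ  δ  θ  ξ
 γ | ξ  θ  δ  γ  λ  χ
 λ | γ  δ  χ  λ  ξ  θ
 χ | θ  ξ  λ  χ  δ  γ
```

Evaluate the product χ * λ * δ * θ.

χ * λ = δ
δ * δ = γ
γ * θ = θ

θ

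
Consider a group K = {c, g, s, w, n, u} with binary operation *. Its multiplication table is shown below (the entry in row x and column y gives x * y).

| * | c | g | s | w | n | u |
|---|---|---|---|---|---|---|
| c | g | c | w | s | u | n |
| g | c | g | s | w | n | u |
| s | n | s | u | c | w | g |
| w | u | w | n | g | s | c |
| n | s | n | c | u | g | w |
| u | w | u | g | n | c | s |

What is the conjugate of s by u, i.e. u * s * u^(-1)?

The identity is g. In row u, the entry g sits in column s, so u^(-1) = s.
u * s = g
g * s = s

s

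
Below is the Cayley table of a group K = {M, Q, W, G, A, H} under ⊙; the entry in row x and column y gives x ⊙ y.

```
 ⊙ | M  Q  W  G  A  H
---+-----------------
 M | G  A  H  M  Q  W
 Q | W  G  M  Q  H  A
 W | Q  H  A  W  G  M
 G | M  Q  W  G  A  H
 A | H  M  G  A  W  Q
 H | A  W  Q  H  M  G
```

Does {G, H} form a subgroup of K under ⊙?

Yes

{G, H} contains the identity G.
Checking products: every product of two elements of {G, H} (read from the table) lies in {G, H}, so the set is closed.
In a finite group, a nonempty closed subset is a subgroup. So {G, H} ≤ K.
(Structurally, K here is isomorphic to the symmetric group S_3.)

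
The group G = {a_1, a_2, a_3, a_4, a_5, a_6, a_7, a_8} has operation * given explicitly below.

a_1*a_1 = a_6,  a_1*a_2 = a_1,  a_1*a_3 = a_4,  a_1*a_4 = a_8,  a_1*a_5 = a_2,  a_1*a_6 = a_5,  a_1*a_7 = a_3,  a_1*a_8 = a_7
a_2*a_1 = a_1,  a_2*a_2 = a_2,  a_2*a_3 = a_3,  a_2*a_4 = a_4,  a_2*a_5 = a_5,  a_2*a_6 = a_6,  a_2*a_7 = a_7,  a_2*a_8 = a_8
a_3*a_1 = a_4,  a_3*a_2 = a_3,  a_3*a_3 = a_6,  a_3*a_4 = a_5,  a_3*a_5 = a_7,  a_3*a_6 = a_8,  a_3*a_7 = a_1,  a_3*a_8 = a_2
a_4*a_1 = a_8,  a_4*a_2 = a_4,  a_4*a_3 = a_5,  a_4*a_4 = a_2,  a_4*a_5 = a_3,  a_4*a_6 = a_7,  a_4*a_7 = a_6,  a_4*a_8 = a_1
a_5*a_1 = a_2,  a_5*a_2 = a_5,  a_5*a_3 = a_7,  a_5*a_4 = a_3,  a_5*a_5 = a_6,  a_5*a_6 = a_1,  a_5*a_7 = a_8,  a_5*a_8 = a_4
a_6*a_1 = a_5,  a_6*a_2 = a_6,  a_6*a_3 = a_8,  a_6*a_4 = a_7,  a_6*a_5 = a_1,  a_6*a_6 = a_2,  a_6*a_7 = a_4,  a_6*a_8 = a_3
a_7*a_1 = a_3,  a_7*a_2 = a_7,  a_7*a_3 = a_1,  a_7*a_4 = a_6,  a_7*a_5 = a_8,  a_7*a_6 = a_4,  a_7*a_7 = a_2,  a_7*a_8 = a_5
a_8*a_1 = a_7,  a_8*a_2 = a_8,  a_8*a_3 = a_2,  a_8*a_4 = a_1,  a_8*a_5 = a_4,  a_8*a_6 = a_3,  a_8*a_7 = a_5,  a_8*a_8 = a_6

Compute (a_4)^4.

a_2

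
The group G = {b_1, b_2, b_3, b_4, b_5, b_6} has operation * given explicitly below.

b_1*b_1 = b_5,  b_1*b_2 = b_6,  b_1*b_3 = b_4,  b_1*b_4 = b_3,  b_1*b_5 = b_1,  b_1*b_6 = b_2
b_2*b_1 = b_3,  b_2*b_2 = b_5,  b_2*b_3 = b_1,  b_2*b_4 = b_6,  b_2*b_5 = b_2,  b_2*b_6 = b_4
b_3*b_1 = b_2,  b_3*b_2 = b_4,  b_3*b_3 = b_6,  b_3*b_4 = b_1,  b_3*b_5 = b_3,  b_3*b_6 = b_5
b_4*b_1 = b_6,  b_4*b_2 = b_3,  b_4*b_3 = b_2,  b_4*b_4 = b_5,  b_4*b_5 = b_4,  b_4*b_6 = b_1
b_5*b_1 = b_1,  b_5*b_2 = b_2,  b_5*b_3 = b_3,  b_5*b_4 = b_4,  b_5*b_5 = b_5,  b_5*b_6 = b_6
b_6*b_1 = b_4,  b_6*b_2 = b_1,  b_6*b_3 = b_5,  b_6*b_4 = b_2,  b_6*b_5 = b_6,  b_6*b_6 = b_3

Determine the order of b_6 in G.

3

The identity element is b_5 (its row matches the header).
b_6^1 = b_6
b_6^2 = b_6*b_6 = b_3
b_6^3 = b_3*b_6 = b_5
The first power of b_6 equal to the identity is b_6^3, so ord(b_6) = 3.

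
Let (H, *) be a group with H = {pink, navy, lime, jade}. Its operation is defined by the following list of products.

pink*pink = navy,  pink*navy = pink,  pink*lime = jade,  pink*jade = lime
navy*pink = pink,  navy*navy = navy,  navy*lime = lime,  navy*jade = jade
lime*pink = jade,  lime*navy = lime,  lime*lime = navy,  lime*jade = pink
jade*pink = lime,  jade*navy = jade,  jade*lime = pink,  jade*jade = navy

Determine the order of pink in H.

2

The identity element is navy (its row matches the header).
pink^1 = pink
pink^2 = pink * pink = navy
The first power of pink equal to the identity is pink^2, so ord(pink) = 2.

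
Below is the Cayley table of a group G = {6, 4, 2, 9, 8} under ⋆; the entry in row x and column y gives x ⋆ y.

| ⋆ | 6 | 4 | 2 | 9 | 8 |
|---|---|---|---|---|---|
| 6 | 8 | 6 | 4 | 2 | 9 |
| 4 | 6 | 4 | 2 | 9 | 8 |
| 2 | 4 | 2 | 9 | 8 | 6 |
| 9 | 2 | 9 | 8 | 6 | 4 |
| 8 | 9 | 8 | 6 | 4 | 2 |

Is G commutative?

Check whether the table is symmetric across its main diagonal.
Every entry (row x, col y) equals the entry (row y, col x), so G is abelian.
(In fact G ≅ the cyclic group Z_5.)

Yes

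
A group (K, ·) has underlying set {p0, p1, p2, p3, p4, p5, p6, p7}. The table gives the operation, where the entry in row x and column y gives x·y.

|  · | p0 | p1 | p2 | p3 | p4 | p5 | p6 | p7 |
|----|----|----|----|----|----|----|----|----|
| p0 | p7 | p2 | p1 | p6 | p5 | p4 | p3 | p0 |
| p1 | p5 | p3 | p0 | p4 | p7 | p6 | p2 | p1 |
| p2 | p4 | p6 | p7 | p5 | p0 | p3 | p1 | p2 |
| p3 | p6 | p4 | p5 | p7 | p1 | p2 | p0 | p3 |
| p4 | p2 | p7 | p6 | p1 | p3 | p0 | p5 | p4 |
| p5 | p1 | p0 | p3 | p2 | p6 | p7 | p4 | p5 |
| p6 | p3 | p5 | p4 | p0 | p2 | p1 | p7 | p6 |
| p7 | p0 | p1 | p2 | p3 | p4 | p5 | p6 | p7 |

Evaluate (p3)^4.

p7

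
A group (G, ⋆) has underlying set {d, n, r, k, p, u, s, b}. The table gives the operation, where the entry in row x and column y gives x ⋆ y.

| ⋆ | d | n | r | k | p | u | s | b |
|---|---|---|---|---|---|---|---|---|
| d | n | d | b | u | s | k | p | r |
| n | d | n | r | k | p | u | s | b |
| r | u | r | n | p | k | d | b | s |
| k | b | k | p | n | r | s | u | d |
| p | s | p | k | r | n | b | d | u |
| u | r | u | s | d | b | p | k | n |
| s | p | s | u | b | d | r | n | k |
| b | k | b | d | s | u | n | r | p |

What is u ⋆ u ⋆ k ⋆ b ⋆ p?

u ⋆ u = p
p ⋆ k = r
r ⋆ b = s
s ⋆ p = d

d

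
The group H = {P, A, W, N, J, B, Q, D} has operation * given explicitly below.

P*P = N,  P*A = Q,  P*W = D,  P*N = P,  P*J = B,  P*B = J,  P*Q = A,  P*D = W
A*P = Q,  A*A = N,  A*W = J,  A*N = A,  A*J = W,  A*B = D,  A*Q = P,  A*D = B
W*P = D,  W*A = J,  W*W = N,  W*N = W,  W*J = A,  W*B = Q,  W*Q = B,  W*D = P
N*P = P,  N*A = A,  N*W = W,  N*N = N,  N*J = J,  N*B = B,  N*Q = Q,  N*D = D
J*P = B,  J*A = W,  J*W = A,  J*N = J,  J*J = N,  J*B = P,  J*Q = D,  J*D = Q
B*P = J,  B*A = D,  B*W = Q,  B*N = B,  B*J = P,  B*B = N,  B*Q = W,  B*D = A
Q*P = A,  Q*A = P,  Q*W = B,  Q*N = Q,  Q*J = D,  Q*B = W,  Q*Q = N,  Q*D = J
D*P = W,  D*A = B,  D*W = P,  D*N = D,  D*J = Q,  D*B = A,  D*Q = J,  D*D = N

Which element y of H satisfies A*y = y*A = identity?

A

First locate the identity: row N matches the header, so N is the identity.
Scan row A for N: A*A = N. Hence A^(-1) = A.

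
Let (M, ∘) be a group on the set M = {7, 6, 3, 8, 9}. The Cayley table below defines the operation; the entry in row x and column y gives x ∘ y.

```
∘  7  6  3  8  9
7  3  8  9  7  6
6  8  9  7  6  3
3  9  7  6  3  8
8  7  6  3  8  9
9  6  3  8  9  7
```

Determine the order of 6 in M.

The identity element is 8 (its row matches the header).
6^1 = 6
6^2 = 6 ∘ 6 = 9
6^3 = 9 ∘ 6 = 3
6^4 = 3 ∘ 6 = 7
6^5 = 7 ∘ 6 = 8
The first power of 6 equal to the identity is 6^5, so ord(6) = 5.

5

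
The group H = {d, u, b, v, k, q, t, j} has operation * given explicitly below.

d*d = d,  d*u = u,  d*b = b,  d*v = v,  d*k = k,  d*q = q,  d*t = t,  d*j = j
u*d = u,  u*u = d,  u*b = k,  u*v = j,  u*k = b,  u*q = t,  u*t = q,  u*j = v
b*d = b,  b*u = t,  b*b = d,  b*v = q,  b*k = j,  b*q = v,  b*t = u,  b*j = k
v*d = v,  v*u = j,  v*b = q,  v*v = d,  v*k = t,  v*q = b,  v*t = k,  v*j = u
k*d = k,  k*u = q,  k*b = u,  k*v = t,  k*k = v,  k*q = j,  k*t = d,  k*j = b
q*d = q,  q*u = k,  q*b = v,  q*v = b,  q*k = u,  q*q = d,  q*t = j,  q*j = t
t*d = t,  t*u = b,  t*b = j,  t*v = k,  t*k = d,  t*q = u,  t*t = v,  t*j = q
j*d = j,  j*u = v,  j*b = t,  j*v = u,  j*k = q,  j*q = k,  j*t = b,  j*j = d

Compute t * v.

Read row t, column v: t * v = k.
(Structurally, H here is isomorphic to the dihedral group D_4.)

k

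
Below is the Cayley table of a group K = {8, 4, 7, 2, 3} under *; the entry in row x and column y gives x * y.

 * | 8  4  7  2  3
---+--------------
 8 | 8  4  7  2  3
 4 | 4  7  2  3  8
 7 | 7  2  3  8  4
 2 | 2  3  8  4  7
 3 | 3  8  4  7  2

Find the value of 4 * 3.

8

Read row 4, column 3: 4 * 3 = 8.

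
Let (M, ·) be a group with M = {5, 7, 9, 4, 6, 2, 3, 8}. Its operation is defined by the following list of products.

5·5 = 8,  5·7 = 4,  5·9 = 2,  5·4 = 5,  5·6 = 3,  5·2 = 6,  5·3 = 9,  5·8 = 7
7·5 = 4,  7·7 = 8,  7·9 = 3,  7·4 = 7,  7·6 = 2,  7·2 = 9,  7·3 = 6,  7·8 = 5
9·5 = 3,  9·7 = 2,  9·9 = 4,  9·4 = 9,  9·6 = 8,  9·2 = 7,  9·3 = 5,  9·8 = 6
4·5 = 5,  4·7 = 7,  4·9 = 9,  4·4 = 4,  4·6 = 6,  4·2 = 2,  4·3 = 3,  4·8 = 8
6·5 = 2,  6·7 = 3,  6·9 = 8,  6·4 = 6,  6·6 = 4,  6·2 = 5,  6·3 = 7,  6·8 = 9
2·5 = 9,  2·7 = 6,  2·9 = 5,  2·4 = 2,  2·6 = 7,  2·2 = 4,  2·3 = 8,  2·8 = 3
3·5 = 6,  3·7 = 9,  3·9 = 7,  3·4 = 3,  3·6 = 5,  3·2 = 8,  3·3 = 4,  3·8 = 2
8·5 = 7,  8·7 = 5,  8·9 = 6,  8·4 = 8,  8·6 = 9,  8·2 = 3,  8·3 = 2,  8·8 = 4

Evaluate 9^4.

9^1 = 9
9^2 = 9·9 = 4
9^3 = 4·9 = 9
9^4 = 9·9 = 4
(Structurally, M here is isomorphic to the dihedral group D_4.)

4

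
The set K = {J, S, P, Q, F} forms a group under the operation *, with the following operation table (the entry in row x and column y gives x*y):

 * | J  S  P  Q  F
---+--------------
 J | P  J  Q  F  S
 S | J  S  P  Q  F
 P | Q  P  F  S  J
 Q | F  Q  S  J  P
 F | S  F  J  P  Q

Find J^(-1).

F

First locate the identity: row S matches the header, so S is the identity.
Scan row J for S: J*F = S. Hence J^(-1) = F.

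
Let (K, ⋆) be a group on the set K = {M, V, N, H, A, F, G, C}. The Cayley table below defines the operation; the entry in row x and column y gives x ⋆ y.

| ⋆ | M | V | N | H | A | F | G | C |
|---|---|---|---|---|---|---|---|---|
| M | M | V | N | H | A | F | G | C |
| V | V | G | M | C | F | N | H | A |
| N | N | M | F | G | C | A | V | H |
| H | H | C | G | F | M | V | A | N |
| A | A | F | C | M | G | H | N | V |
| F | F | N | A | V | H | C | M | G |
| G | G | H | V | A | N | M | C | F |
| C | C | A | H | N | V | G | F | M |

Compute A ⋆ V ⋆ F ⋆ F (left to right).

G

A ⋆ V = F
F ⋆ F = C
C ⋆ F = G
(Structurally, K here is isomorphic to the cyclic group Z_8.)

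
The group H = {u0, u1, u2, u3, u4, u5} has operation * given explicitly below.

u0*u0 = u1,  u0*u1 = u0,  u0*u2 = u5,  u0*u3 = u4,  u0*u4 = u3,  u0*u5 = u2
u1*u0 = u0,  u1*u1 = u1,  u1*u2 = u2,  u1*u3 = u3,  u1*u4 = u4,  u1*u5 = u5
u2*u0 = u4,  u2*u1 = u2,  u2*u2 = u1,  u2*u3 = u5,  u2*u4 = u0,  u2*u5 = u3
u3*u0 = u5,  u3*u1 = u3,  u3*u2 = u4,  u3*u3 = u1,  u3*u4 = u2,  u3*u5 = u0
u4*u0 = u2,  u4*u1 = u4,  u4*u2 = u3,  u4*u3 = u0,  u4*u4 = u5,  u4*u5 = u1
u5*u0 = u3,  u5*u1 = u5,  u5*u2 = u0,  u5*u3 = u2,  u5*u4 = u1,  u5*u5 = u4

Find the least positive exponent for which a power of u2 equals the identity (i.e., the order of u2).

2

The identity element is u1 (its row matches the header).
u2^1 = u2
u2^2 = u2*u2 = u1
The first power of u2 equal to the identity is u2^2, so ord(u2) = 2.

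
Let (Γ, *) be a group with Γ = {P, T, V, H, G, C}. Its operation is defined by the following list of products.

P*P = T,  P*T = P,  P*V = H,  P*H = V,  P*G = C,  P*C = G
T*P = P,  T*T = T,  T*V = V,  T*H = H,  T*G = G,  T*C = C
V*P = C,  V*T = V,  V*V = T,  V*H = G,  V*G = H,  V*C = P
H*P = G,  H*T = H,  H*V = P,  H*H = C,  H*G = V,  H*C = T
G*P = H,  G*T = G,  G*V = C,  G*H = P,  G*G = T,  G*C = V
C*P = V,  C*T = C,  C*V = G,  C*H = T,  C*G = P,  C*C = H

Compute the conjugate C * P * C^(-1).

G

The identity is T. In row C, the entry T sits in column H, so C^(-1) = H.
C * P = V
V * H = G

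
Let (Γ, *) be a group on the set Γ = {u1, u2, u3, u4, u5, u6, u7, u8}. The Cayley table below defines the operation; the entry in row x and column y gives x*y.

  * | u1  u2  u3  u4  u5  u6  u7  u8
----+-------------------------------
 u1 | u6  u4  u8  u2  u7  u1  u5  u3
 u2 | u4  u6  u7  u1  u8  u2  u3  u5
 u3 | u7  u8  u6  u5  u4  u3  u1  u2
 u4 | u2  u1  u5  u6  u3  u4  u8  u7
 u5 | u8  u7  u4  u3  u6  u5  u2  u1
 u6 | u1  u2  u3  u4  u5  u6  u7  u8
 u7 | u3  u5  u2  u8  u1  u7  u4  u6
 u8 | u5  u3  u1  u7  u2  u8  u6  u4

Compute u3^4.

u6

u3^1 = u3
u3^2 = u3*u3 = u6
u3^3 = u6*u3 = u3
u3^4 = u3*u3 = u6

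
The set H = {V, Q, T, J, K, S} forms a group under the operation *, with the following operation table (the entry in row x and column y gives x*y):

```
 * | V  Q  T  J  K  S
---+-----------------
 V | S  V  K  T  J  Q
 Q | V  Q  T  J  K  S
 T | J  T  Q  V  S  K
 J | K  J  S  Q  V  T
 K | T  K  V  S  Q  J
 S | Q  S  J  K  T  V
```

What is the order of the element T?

The identity element is Q (its row matches the header).
T^1 = T
T^2 = T*T = Q
The first power of T equal to the identity is T^2, so ord(T) = 2.
(Structurally, H here is isomorphic to the symmetric group S_3.)

2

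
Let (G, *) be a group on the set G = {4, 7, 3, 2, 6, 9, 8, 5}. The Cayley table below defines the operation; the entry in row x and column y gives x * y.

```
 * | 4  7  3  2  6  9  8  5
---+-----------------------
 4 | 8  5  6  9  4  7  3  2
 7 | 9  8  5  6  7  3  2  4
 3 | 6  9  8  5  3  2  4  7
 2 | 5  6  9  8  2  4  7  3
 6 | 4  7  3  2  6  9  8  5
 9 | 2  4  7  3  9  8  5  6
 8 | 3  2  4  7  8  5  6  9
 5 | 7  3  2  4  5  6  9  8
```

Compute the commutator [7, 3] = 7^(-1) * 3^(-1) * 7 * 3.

8

Identity is 6; from the table 7^(-1) = 2 and 3^(-1) = 4.
2 * 4 = 5
5 * 7 = 3
3 * 3 = 8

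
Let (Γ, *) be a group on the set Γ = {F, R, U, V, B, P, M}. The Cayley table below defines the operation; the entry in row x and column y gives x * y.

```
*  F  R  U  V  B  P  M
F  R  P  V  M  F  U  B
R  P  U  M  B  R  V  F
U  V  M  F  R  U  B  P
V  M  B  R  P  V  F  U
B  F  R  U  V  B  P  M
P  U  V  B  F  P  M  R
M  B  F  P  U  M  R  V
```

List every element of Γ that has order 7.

Identity is B. Compute the order of each non-identity element by repeated multiplication:
  F: F → R → P → U → V → M → B  (order 7)
  R: R → U → M → F → P → V → B  (order 7)
  U: U → F → V → R → M → P → B  (order 7)
  V: V → P → F → M → U → R → B  (order 7)
  P: P → M → R → V → F → U → B  (order 7)
  M: M → V → U → P → R → F → B  (order 7)
Elements of order 7: {F, M, P, R, U, V}.
(Structurally, Γ here is isomorphic to the cyclic group Z_7.)

{F, M, P, R, U, V}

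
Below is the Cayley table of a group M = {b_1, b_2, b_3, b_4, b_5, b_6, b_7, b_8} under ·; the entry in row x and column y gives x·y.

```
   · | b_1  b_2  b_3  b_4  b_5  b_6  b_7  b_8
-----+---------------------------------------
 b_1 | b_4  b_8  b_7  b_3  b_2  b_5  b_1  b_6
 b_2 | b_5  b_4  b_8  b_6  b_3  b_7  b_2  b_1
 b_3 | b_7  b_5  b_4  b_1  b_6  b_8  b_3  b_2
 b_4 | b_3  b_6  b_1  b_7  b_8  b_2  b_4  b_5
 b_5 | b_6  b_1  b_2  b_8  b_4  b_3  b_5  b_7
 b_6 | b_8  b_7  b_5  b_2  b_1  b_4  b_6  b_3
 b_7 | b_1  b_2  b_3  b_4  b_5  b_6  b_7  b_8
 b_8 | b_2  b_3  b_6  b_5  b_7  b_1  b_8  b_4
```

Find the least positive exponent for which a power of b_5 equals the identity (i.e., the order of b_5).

The identity element is b_7 (its row matches the header).
b_5^1 = b_5
b_5^2 = b_5·b_5 = b_4
b_5^3 = b_4·b_5 = b_8
b_5^4 = b_8·b_5 = b_7
The first power of b_5 equal to the identity is b_5^4, so ord(b_5) = 4.

4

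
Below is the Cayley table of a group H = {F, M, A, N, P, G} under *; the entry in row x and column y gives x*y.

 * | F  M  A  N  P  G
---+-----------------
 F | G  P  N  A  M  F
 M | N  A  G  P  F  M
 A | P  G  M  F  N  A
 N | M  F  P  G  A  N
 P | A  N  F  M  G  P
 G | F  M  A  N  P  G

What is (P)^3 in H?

P^1 = P
P^2 = P*P = G
P^3 = G*P = P

P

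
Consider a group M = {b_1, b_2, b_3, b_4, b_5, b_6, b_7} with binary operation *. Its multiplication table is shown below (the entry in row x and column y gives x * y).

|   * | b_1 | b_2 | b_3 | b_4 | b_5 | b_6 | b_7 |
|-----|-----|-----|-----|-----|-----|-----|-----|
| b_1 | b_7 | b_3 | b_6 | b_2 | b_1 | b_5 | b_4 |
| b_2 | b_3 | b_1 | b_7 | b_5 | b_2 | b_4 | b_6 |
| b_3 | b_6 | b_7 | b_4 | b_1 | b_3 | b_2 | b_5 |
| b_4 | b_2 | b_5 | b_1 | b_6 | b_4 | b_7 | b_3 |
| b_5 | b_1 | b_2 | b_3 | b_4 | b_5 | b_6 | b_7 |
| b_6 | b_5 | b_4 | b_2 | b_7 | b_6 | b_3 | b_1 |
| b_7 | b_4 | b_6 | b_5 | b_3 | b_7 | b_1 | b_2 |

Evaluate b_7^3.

b_6

b_7^1 = b_7
b_7^2 = b_7 * b_7 = b_2
b_7^3 = b_2 * b_7 = b_6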